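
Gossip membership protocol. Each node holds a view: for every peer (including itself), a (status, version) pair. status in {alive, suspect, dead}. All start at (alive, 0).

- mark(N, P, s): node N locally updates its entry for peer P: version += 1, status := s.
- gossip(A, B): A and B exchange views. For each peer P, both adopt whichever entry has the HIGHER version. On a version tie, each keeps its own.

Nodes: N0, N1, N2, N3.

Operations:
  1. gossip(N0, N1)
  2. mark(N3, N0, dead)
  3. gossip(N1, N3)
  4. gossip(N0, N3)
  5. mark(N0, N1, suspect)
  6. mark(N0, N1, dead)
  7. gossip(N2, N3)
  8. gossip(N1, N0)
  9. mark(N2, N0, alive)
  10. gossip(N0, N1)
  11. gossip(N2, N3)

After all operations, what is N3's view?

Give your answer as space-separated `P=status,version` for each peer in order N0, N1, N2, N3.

Answer: N0=alive,2 N1=alive,0 N2=alive,0 N3=alive,0

Derivation:
Op 1: gossip N0<->N1 -> N0.N0=(alive,v0) N0.N1=(alive,v0) N0.N2=(alive,v0) N0.N3=(alive,v0) | N1.N0=(alive,v0) N1.N1=(alive,v0) N1.N2=(alive,v0) N1.N3=(alive,v0)
Op 2: N3 marks N0=dead -> (dead,v1)
Op 3: gossip N1<->N3 -> N1.N0=(dead,v1) N1.N1=(alive,v0) N1.N2=(alive,v0) N1.N3=(alive,v0) | N3.N0=(dead,v1) N3.N1=(alive,v0) N3.N2=(alive,v0) N3.N3=(alive,v0)
Op 4: gossip N0<->N3 -> N0.N0=(dead,v1) N0.N1=(alive,v0) N0.N2=(alive,v0) N0.N3=(alive,v0) | N3.N0=(dead,v1) N3.N1=(alive,v0) N3.N2=(alive,v0) N3.N3=(alive,v0)
Op 5: N0 marks N1=suspect -> (suspect,v1)
Op 6: N0 marks N1=dead -> (dead,v2)
Op 7: gossip N2<->N3 -> N2.N0=(dead,v1) N2.N1=(alive,v0) N2.N2=(alive,v0) N2.N3=(alive,v0) | N3.N0=(dead,v1) N3.N1=(alive,v0) N3.N2=(alive,v0) N3.N3=(alive,v0)
Op 8: gossip N1<->N0 -> N1.N0=(dead,v1) N1.N1=(dead,v2) N1.N2=(alive,v0) N1.N3=(alive,v0) | N0.N0=(dead,v1) N0.N1=(dead,v2) N0.N2=(alive,v0) N0.N3=(alive,v0)
Op 9: N2 marks N0=alive -> (alive,v2)
Op 10: gossip N0<->N1 -> N0.N0=(dead,v1) N0.N1=(dead,v2) N0.N2=(alive,v0) N0.N3=(alive,v0) | N1.N0=(dead,v1) N1.N1=(dead,v2) N1.N2=(alive,v0) N1.N3=(alive,v0)
Op 11: gossip N2<->N3 -> N2.N0=(alive,v2) N2.N1=(alive,v0) N2.N2=(alive,v0) N2.N3=(alive,v0) | N3.N0=(alive,v2) N3.N1=(alive,v0) N3.N2=(alive,v0) N3.N3=(alive,v0)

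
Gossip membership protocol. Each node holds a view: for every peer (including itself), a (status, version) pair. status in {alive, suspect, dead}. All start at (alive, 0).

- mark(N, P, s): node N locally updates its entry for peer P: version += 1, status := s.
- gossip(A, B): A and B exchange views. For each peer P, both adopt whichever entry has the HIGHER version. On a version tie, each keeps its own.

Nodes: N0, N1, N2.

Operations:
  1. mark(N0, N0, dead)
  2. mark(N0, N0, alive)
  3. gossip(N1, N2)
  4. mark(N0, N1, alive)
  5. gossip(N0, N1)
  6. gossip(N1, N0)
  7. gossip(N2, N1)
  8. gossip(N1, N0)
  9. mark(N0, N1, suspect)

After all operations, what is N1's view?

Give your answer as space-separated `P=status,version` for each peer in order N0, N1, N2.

Op 1: N0 marks N0=dead -> (dead,v1)
Op 2: N0 marks N0=alive -> (alive,v2)
Op 3: gossip N1<->N2 -> N1.N0=(alive,v0) N1.N1=(alive,v0) N1.N2=(alive,v0) | N2.N0=(alive,v0) N2.N1=(alive,v0) N2.N2=(alive,v0)
Op 4: N0 marks N1=alive -> (alive,v1)
Op 5: gossip N0<->N1 -> N0.N0=(alive,v2) N0.N1=(alive,v1) N0.N2=(alive,v0) | N1.N0=(alive,v2) N1.N1=(alive,v1) N1.N2=(alive,v0)
Op 6: gossip N1<->N0 -> N1.N0=(alive,v2) N1.N1=(alive,v1) N1.N2=(alive,v0) | N0.N0=(alive,v2) N0.N1=(alive,v1) N0.N2=(alive,v0)
Op 7: gossip N2<->N1 -> N2.N0=(alive,v2) N2.N1=(alive,v1) N2.N2=(alive,v0) | N1.N0=(alive,v2) N1.N1=(alive,v1) N1.N2=(alive,v0)
Op 8: gossip N1<->N0 -> N1.N0=(alive,v2) N1.N1=(alive,v1) N1.N2=(alive,v0) | N0.N0=(alive,v2) N0.N1=(alive,v1) N0.N2=(alive,v0)
Op 9: N0 marks N1=suspect -> (suspect,v2)

Answer: N0=alive,2 N1=alive,1 N2=alive,0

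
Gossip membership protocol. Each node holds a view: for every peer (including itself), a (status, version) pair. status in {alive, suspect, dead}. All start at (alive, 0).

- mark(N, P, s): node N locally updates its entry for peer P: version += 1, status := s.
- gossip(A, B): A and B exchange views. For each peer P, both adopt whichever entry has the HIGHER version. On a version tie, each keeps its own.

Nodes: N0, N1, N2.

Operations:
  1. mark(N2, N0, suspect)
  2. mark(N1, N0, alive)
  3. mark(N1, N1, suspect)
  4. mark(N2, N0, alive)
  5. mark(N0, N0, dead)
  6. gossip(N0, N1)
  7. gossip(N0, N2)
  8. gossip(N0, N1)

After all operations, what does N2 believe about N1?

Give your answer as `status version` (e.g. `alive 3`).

Op 1: N2 marks N0=suspect -> (suspect,v1)
Op 2: N1 marks N0=alive -> (alive,v1)
Op 3: N1 marks N1=suspect -> (suspect,v1)
Op 4: N2 marks N0=alive -> (alive,v2)
Op 5: N0 marks N0=dead -> (dead,v1)
Op 6: gossip N0<->N1 -> N0.N0=(dead,v1) N0.N1=(suspect,v1) N0.N2=(alive,v0) | N1.N0=(alive,v1) N1.N1=(suspect,v1) N1.N2=(alive,v0)
Op 7: gossip N0<->N2 -> N0.N0=(alive,v2) N0.N1=(suspect,v1) N0.N2=(alive,v0) | N2.N0=(alive,v2) N2.N1=(suspect,v1) N2.N2=(alive,v0)
Op 8: gossip N0<->N1 -> N0.N0=(alive,v2) N0.N1=(suspect,v1) N0.N2=(alive,v0) | N1.N0=(alive,v2) N1.N1=(suspect,v1) N1.N2=(alive,v0)

Answer: suspect 1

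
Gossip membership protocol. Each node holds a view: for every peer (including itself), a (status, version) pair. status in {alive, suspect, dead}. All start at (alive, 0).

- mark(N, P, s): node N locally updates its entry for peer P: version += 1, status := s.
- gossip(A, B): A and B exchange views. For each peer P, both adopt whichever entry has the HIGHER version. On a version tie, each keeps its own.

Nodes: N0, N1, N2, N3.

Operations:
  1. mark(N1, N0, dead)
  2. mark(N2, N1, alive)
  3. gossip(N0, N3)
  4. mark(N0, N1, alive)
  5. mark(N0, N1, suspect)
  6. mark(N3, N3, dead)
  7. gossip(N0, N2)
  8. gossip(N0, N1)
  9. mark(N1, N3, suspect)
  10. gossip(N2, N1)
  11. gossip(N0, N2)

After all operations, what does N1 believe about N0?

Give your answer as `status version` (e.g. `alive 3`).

Op 1: N1 marks N0=dead -> (dead,v1)
Op 2: N2 marks N1=alive -> (alive,v1)
Op 3: gossip N0<->N3 -> N0.N0=(alive,v0) N0.N1=(alive,v0) N0.N2=(alive,v0) N0.N3=(alive,v0) | N3.N0=(alive,v0) N3.N1=(alive,v0) N3.N2=(alive,v0) N3.N3=(alive,v0)
Op 4: N0 marks N1=alive -> (alive,v1)
Op 5: N0 marks N1=suspect -> (suspect,v2)
Op 6: N3 marks N3=dead -> (dead,v1)
Op 7: gossip N0<->N2 -> N0.N0=(alive,v0) N0.N1=(suspect,v2) N0.N2=(alive,v0) N0.N3=(alive,v0) | N2.N0=(alive,v0) N2.N1=(suspect,v2) N2.N2=(alive,v0) N2.N3=(alive,v0)
Op 8: gossip N0<->N1 -> N0.N0=(dead,v1) N0.N1=(suspect,v2) N0.N2=(alive,v0) N0.N3=(alive,v0) | N1.N0=(dead,v1) N1.N1=(suspect,v2) N1.N2=(alive,v0) N1.N3=(alive,v0)
Op 9: N1 marks N3=suspect -> (suspect,v1)
Op 10: gossip N2<->N1 -> N2.N0=(dead,v1) N2.N1=(suspect,v2) N2.N2=(alive,v0) N2.N3=(suspect,v1) | N1.N0=(dead,v1) N1.N1=(suspect,v2) N1.N2=(alive,v0) N1.N3=(suspect,v1)
Op 11: gossip N0<->N2 -> N0.N0=(dead,v1) N0.N1=(suspect,v2) N0.N2=(alive,v0) N0.N3=(suspect,v1) | N2.N0=(dead,v1) N2.N1=(suspect,v2) N2.N2=(alive,v0) N2.N3=(suspect,v1)

Answer: dead 1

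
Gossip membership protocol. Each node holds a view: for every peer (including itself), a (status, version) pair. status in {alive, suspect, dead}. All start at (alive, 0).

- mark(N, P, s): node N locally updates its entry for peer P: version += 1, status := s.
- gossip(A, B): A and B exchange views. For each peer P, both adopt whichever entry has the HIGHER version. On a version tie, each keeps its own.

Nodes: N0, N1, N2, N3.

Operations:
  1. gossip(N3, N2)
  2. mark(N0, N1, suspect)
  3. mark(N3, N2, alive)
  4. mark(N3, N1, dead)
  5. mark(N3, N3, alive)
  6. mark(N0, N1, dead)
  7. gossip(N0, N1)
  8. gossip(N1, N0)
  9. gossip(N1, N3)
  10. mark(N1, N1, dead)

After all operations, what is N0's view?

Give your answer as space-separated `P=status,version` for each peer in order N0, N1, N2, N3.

Op 1: gossip N3<->N2 -> N3.N0=(alive,v0) N3.N1=(alive,v0) N3.N2=(alive,v0) N3.N3=(alive,v0) | N2.N0=(alive,v0) N2.N1=(alive,v0) N2.N2=(alive,v0) N2.N3=(alive,v0)
Op 2: N0 marks N1=suspect -> (suspect,v1)
Op 3: N3 marks N2=alive -> (alive,v1)
Op 4: N3 marks N1=dead -> (dead,v1)
Op 5: N3 marks N3=alive -> (alive,v1)
Op 6: N0 marks N1=dead -> (dead,v2)
Op 7: gossip N0<->N1 -> N0.N0=(alive,v0) N0.N1=(dead,v2) N0.N2=(alive,v0) N0.N3=(alive,v0) | N1.N0=(alive,v0) N1.N1=(dead,v2) N1.N2=(alive,v0) N1.N3=(alive,v0)
Op 8: gossip N1<->N0 -> N1.N0=(alive,v0) N1.N1=(dead,v2) N1.N2=(alive,v0) N1.N3=(alive,v0) | N0.N0=(alive,v0) N0.N1=(dead,v2) N0.N2=(alive,v0) N0.N3=(alive,v0)
Op 9: gossip N1<->N3 -> N1.N0=(alive,v0) N1.N1=(dead,v2) N1.N2=(alive,v1) N1.N3=(alive,v1) | N3.N0=(alive,v0) N3.N1=(dead,v2) N3.N2=(alive,v1) N3.N3=(alive,v1)
Op 10: N1 marks N1=dead -> (dead,v3)

Answer: N0=alive,0 N1=dead,2 N2=alive,0 N3=alive,0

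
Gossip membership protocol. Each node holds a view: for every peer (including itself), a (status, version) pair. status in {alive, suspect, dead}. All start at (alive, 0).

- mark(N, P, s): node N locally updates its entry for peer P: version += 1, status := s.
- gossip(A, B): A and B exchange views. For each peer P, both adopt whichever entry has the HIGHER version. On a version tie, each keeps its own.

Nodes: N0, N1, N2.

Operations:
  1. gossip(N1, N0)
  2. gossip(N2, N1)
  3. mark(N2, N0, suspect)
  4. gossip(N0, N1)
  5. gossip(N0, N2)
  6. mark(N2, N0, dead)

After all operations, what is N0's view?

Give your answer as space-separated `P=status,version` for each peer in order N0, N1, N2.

Answer: N0=suspect,1 N1=alive,0 N2=alive,0

Derivation:
Op 1: gossip N1<->N0 -> N1.N0=(alive,v0) N1.N1=(alive,v0) N1.N2=(alive,v0) | N0.N0=(alive,v0) N0.N1=(alive,v0) N0.N2=(alive,v0)
Op 2: gossip N2<->N1 -> N2.N0=(alive,v0) N2.N1=(alive,v0) N2.N2=(alive,v0) | N1.N0=(alive,v0) N1.N1=(alive,v0) N1.N2=(alive,v0)
Op 3: N2 marks N0=suspect -> (suspect,v1)
Op 4: gossip N0<->N1 -> N0.N0=(alive,v0) N0.N1=(alive,v0) N0.N2=(alive,v0) | N1.N0=(alive,v0) N1.N1=(alive,v0) N1.N2=(alive,v0)
Op 5: gossip N0<->N2 -> N0.N0=(suspect,v1) N0.N1=(alive,v0) N0.N2=(alive,v0) | N2.N0=(suspect,v1) N2.N1=(alive,v0) N2.N2=(alive,v0)
Op 6: N2 marks N0=dead -> (dead,v2)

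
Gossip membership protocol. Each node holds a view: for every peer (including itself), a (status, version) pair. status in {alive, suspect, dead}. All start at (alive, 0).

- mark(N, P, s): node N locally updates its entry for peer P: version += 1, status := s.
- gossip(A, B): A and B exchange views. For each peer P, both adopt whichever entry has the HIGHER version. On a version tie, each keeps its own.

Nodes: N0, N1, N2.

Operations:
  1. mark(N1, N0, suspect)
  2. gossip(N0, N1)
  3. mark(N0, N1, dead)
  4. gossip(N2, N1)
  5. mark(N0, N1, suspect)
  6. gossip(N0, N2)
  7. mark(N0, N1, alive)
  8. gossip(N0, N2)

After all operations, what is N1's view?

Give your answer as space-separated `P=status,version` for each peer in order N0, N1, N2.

Answer: N0=suspect,1 N1=alive,0 N2=alive,0

Derivation:
Op 1: N1 marks N0=suspect -> (suspect,v1)
Op 2: gossip N0<->N1 -> N0.N0=(suspect,v1) N0.N1=(alive,v0) N0.N2=(alive,v0) | N1.N0=(suspect,v1) N1.N1=(alive,v0) N1.N2=(alive,v0)
Op 3: N0 marks N1=dead -> (dead,v1)
Op 4: gossip N2<->N1 -> N2.N0=(suspect,v1) N2.N1=(alive,v0) N2.N2=(alive,v0) | N1.N0=(suspect,v1) N1.N1=(alive,v0) N1.N2=(alive,v0)
Op 5: N0 marks N1=suspect -> (suspect,v2)
Op 6: gossip N0<->N2 -> N0.N0=(suspect,v1) N0.N1=(suspect,v2) N0.N2=(alive,v0) | N2.N0=(suspect,v1) N2.N1=(suspect,v2) N2.N2=(alive,v0)
Op 7: N0 marks N1=alive -> (alive,v3)
Op 8: gossip N0<->N2 -> N0.N0=(suspect,v1) N0.N1=(alive,v3) N0.N2=(alive,v0) | N2.N0=(suspect,v1) N2.N1=(alive,v3) N2.N2=(alive,v0)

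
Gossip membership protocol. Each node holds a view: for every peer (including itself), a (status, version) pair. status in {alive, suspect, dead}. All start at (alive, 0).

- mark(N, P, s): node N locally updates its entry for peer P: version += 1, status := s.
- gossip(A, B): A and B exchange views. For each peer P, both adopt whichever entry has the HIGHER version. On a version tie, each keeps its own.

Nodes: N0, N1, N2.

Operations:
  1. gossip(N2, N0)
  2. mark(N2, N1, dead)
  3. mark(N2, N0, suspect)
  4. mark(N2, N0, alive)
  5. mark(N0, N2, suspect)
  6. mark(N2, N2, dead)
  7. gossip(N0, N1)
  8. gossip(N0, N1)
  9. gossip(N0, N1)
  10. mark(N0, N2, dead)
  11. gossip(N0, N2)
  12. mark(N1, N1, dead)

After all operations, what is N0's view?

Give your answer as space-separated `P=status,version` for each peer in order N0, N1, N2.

Op 1: gossip N2<->N0 -> N2.N0=(alive,v0) N2.N1=(alive,v0) N2.N2=(alive,v0) | N0.N0=(alive,v0) N0.N1=(alive,v0) N0.N2=(alive,v0)
Op 2: N2 marks N1=dead -> (dead,v1)
Op 3: N2 marks N0=suspect -> (suspect,v1)
Op 4: N2 marks N0=alive -> (alive,v2)
Op 5: N0 marks N2=suspect -> (suspect,v1)
Op 6: N2 marks N2=dead -> (dead,v1)
Op 7: gossip N0<->N1 -> N0.N0=(alive,v0) N0.N1=(alive,v0) N0.N2=(suspect,v1) | N1.N0=(alive,v0) N1.N1=(alive,v0) N1.N2=(suspect,v1)
Op 8: gossip N0<->N1 -> N0.N0=(alive,v0) N0.N1=(alive,v0) N0.N2=(suspect,v1) | N1.N0=(alive,v0) N1.N1=(alive,v0) N1.N2=(suspect,v1)
Op 9: gossip N0<->N1 -> N0.N0=(alive,v0) N0.N1=(alive,v0) N0.N2=(suspect,v1) | N1.N0=(alive,v0) N1.N1=(alive,v0) N1.N2=(suspect,v1)
Op 10: N0 marks N2=dead -> (dead,v2)
Op 11: gossip N0<->N2 -> N0.N0=(alive,v2) N0.N1=(dead,v1) N0.N2=(dead,v2) | N2.N0=(alive,v2) N2.N1=(dead,v1) N2.N2=(dead,v2)
Op 12: N1 marks N1=dead -> (dead,v1)

Answer: N0=alive,2 N1=dead,1 N2=dead,2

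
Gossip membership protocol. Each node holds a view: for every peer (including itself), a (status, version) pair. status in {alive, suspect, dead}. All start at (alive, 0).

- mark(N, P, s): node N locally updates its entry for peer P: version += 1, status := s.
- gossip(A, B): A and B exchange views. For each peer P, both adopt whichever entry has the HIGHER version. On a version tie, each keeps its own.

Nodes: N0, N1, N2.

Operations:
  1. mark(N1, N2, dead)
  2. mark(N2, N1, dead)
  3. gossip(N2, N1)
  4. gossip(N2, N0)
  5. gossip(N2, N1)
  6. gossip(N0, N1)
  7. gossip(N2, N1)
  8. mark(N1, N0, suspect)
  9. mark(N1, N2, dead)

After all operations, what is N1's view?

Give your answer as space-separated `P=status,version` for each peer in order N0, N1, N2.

Answer: N0=suspect,1 N1=dead,1 N2=dead,2

Derivation:
Op 1: N1 marks N2=dead -> (dead,v1)
Op 2: N2 marks N1=dead -> (dead,v1)
Op 3: gossip N2<->N1 -> N2.N0=(alive,v0) N2.N1=(dead,v1) N2.N2=(dead,v1) | N1.N0=(alive,v0) N1.N1=(dead,v1) N1.N2=(dead,v1)
Op 4: gossip N2<->N0 -> N2.N0=(alive,v0) N2.N1=(dead,v1) N2.N2=(dead,v1) | N0.N0=(alive,v0) N0.N1=(dead,v1) N0.N2=(dead,v1)
Op 5: gossip N2<->N1 -> N2.N0=(alive,v0) N2.N1=(dead,v1) N2.N2=(dead,v1) | N1.N0=(alive,v0) N1.N1=(dead,v1) N1.N2=(dead,v1)
Op 6: gossip N0<->N1 -> N0.N0=(alive,v0) N0.N1=(dead,v1) N0.N2=(dead,v1) | N1.N0=(alive,v0) N1.N1=(dead,v1) N1.N2=(dead,v1)
Op 7: gossip N2<->N1 -> N2.N0=(alive,v0) N2.N1=(dead,v1) N2.N2=(dead,v1) | N1.N0=(alive,v0) N1.N1=(dead,v1) N1.N2=(dead,v1)
Op 8: N1 marks N0=suspect -> (suspect,v1)
Op 9: N1 marks N2=dead -> (dead,v2)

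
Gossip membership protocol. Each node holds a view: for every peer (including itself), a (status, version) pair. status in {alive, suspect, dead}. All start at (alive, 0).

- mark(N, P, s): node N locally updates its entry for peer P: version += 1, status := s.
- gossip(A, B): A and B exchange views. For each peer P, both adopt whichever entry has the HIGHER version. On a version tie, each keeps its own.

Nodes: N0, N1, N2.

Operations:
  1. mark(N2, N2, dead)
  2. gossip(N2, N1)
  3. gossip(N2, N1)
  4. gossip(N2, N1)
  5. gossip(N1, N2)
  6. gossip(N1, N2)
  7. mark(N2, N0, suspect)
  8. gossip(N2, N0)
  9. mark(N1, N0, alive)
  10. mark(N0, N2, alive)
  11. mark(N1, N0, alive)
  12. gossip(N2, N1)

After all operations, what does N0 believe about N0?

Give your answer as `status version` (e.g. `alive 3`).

Op 1: N2 marks N2=dead -> (dead,v1)
Op 2: gossip N2<->N1 -> N2.N0=(alive,v0) N2.N1=(alive,v0) N2.N2=(dead,v1) | N1.N0=(alive,v0) N1.N1=(alive,v0) N1.N2=(dead,v1)
Op 3: gossip N2<->N1 -> N2.N0=(alive,v0) N2.N1=(alive,v0) N2.N2=(dead,v1) | N1.N0=(alive,v0) N1.N1=(alive,v0) N1.N2=(dead,v1)
Op 4: gossip N2<->N1 -> N2.N0=(alive,v0) N2.N1=(alive,v0) N2.N2=(dead,v1) | N1.N0=(alive,v0) N1.N1=(alive,v0) N1.N2=(dead,v1)
Op 5: gossip N1<->N2 -> N1.N0=(alive,v0) N1.N1=(alive,v0) N1.N2=(dead,v1) | N2.N0=(alive,v0) N2.N1=(alive,v0) N2.N2=(dead,v1)
Op 6: gossip N1<->N2 -> N1.N0=(alive,v0) N1.N1=(alive,v0) N1.N2=(dead,v1) | N2.N0=(alive,v0) N2.N1=(alive,v0) N2.N2=(dead,v1)
Op 7: N2 marks N0=suspect -> (suspect,v1)
Op 8: gossip N2<->N0 -> N2.N0=(suspect,v1) N2.N1=(alive,v0) N2.N2=(dead,v1) | N0.N0=(suspect,v1) N0.N1=(alive,v0) N0.N2=(dead,v1)
Op 9: N1 marks N0=alive -> (alive,v1)
Op 10: N0 marks N2=alive -> (alive,v2)
Op 11: N1 marks N0=alive -> (alive,v2)
Op 12: gossip N2<->N1 -> N2.N0=(alive,v2) N2.N1=(alive,v0) N2.N2=(dead,v1) | N1.N0=(alive,v2) N1.N1=(alive,v0) N1.N2=(dead,v1)

Answer: suspect 1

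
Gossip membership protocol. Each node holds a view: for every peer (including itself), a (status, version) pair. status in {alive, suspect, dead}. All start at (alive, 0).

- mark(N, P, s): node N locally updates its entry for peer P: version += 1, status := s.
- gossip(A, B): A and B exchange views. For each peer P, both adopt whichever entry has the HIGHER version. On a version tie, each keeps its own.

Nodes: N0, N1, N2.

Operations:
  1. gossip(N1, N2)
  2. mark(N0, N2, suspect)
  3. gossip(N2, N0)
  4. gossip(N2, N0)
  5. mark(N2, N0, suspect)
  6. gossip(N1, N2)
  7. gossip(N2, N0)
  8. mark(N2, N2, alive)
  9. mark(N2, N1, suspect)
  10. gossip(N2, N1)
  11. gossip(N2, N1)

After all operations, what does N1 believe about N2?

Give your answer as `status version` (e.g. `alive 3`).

Op 1: gossip N1<->N2 -> N1.N0=(alive,v0) N1.N1=(alive,v0) N1.N2=(alive,v0) | N2.N0=(alive,v0) N2.N1=(alive,v0) N2.N2=(alive,v0)
Op 2: N0 marks N2=suspect -> (suspect,v1)
Op 3: gossip N2<->N0 -> N2.N0=(alive,v0) N2.N1=(alive,v0) N2.N2=(suspect,v1) | N0.N0=(alive,v0) N0.N1=(alive,v0) N0.N2=(suspect,v1)
Op 4: gossip N2<->N0 -> N2.N0=(alive,v0) N2.N1=(alive,v0) N2.N2=(suspect,v1) | N0.N0=(alive,v0) N0.N1=(alive,v0) N0.N2=(suspect,v1)
Op 5: N2 marks N0=suspect -> (suspect,v1)
Op 6: gossip N1<->N2 -> N1.N0=(suspect,v1) N1.N1=(alive,v0) N1.N2=(suspect,v1) | N2.N0=(suspect,v1) N2.N1=(alive,v0) N2.N2=(suspect,v1)
Op 7: gossip N2<->N0 -> N2.N0=(suspect,v1) N2.N1=(alive,v0) N2.N2=(suspect,v1) | N0.N0=(suspect,v1) N0.N1=(alive,v0) N0.N2=(suspect,v1)
Op 8: N2 marks N2=alive -> (alive,v2)
Op 9: N2 marks N1=suspect -> (suspect,v1)
Op 10: gossip N2<->N1 -> N2.N0=(suspect,v1) N2.N1=(suspect,v1) N2.N2=(alive,v2) | N1.N0=(suspect,v1) N1.N1=(suspect,v1) N1.N2=(alive,v2)
Op 11: gossip N2<->N1 -> N2.N0=(suspect,v1) N2.N1=(suspect,v1) N2.N2=(alive,v2) | N1.N0=(suspect,v1) N1.N1=(suspect,v1) N1.N2=(alive,v2)

Answer: alive 2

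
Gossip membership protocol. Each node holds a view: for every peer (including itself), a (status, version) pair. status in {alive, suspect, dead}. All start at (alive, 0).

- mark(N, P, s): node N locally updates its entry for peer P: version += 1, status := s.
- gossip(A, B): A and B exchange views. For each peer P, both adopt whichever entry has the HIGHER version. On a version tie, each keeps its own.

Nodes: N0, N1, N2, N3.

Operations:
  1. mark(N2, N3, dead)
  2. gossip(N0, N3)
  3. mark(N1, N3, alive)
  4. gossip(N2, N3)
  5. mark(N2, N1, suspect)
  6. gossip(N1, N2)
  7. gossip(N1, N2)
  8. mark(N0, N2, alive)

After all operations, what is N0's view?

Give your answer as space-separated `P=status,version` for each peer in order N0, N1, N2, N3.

Op 1: N2 marks N3=dead -> (dead,v1)
Op 2: gossip N0<->N3 -> N0.N0=(alive,v0) N0.N1=(alive,v0) N0.N2=(alive,v0) N0.N3=(alive,v0) | N3.N0=(alive,v0) N3.N1=(alive,v0) N3.N2=(alive,v0) N3.N3=(alive,v0)
Op 3: N1 marks N3=alive -> (alive,v1)
Op 4: gossip N2<->N3 -> N2.N0=(alive,v0) N2.N1=(alive,v0) N2.N2=(alive,v0) N2.N3=(dead,v1) | N3.N0=(alive,v0) N3.N1=(alive,v0) N3.N2=(alive,v0) N3.N3=(dead,v1)
Op 5: N2 marks N1=suspect -> (suspect,v1)
Op 6: gossip N1<->N2 -> N1.N0=(alive,v0) N1.N1=(suspect,v1) N1.N2=(alive,v0) N1.N3=(alive,v1) | N2.N0=(alive,v0) N2.N1=(suspect,v1) N2.N2=(alive,v0) N2.N3=(dead,v1)
Op 7: gossip N1<->N2 -> N1.N0=(alive,v0) N1.N1=(suspect,v1) N1.N2=(alive,v0) N1.N3=(alive,v1) | N2.N0=(alive,v0) N2.N1=(suspect,v1) N2.N2=(alive,v0) N2.N3=(dead,v1)
Op 8: N0 marks N2=alive -> (alive,v1)

Answer: N0=alive,0 N1=alive,0 N2=alive,1 N3=alive,0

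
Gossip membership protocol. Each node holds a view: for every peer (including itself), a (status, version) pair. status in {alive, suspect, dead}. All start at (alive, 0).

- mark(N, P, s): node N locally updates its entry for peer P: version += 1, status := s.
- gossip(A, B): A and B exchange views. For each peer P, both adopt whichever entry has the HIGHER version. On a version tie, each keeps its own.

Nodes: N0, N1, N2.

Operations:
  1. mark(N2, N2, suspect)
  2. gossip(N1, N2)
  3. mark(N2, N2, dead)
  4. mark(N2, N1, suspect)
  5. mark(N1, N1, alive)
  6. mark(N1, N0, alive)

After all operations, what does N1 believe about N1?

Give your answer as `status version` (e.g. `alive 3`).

Answer: alive 1

Derivation:
Op 1: N2 marks N2=suspect -> (suspect,v1)
Op 2: gossip N1<->N2 -> N1.N0=(alive,v0) N1.N1=(alive,v0) N1.N2=(suspect,v1) | N2.N0=(alive,v0) N2.N1=(alive,v0) N2.N2=(suspect,v1)
Op 3: N2 marks N2=dead -> (dead,v2)
Op 4: N2 marks N1=suspect -> (suspect,v1)
Op 5: N1 marks N1=alive -> (alive,v1)
Op 6: N1 marks N0=alive -> (alive,v1)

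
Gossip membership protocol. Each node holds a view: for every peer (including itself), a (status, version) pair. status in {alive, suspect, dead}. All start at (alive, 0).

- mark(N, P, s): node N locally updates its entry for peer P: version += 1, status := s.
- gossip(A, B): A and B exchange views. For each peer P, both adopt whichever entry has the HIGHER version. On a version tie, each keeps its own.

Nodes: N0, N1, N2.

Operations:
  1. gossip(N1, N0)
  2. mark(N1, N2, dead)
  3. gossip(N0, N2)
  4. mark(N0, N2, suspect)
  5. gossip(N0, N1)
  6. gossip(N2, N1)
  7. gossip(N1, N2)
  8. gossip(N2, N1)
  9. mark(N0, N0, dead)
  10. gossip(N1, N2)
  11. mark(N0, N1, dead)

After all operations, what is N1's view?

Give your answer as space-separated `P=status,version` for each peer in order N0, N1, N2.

Op 1: gossip N1<->N0 -> N1.N0=(alive,v0) N1.N1=(alive,v0) N1.N2=(alive,v0) | N0.N0=(alive,v0) N0.N1=(alive,v0) N0.N2=(alive,v0)
Op 2: N1 marks N2=dead -> (dead,v1)
Op 3: gossip N0<->N2 -> N0.N0=(alive,v0) N0.N1=(alive,v0) N0.N2=(alive,v0) | N2.N0=(alive,v0) N2.N1=(alive,v0) N2.N2=(alive,v0)
Op 4: N0 marks N2=suspect -> (suspect,v1)
Op 5: gossip N0<->N1 -> N0.N0=(alive,v0) N0.N1=(alive,v0) N0.N2=(suspect,v1) | N1.N0=(alive,v0) N1.N1=(alive,v0) N1.N2=(dead,v1)
Op 6: gossip N2<->N1 -> N2.N0=(alive,v0) N2.N1=(alive,v0) N2.N2=(dead,v1) | N1.N0=(alive,v0) N1.N1=(alive,v0) N1.N2=(dead,v1)
Op 7: gossip N1<->N2 -> N1.N0=(alive,v0) N1.N1=(alive,v0) N1.N2=(dead,v1) | N2.N0=(alive,v0) N2.N1=(alive,v0) N2.N2=(dead,v1)
Op 8: gossip N2<->N1 -> N2.N0=(alive,v0) N2.N1=(alive,v0) N2.N2=(dead,v1) | N1.N0=(alive,v0) N1.N1=(alive,v0) N1.N2=(dead,v1)
Op 9: N0 marks N0=dead -> (dead,v1)
Op 10: gossip N1<->N2 -> N1.N0=(alive,v0) N1.N1=(alive,v0) N1.N2=(dead,v1) | N2.N0=(alive,v0) N2.N1=(alive,v0) N2.N2=(dead,v1)
Op 11: N0 marks N1=dead -> (dead,v1)

Answer: N0=alive,0 N1=alive,0 N2=dead,1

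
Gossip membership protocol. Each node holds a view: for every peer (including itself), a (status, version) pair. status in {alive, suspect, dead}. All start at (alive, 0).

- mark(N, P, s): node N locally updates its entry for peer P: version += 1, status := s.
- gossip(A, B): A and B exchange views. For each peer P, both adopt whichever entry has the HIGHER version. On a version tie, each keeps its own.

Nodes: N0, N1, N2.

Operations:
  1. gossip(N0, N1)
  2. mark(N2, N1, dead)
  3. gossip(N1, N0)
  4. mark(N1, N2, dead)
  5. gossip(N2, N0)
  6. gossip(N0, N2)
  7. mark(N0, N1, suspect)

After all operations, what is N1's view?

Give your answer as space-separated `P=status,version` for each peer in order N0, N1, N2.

Answer: N0=alive,0 N1=alive,0 N2=dead,1

Derivation:
Op 1: gossip N0<->N1 -> N0.N0=(alive,v0) N0.N1=(alive,v0) N0.N2=(alive,v0) | N1.N0=(alive,v0) N1.N1=(alive,v0) N1.N2=(alive,v0)
Op 2: N2 marks N1=dead -> (dead,v1)
Op 3: gossip N1<->N0 -> N1.N0=(alive,v0) N1.N1=(alive,v0) N1.N2=(alive,v0) | N0.N0=(alive,v0) N0.N1=(alive,v0) N0.N2=(alive,v0)
Op 4: N1 marks N2=dead -> (dead,v1)
Op 5: gossip N2<->N0 -> N2.N0=(alive,v0) N2.N1=(dead,v1) N2.N2=(alive,v0) | N0.N0=(alive,v0) N0.N1=(dead,v1) N0.N2=(alive,v0)
Op 6: gossip N0<->N2 -> N0.N0=(alive,v0) N0.N1=(dead,v1) N0.N2=(alive,v0) | N2.N0=(alive,v0) N2.N1=(dead,v1) N2.N2=(alive,v0)
Op 7: N0 marks N1=suspect -> (suspect,v2)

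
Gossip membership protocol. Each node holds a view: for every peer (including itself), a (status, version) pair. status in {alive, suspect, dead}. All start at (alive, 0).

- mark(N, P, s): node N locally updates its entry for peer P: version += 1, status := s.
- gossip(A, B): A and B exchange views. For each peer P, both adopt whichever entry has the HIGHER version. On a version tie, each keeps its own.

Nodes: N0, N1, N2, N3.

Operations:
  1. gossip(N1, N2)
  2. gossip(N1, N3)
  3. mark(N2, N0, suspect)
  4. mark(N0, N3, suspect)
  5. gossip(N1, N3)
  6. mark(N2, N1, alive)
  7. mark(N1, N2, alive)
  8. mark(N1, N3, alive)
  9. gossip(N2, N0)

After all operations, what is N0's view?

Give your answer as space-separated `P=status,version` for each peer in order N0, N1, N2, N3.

Answer: N0=suspect,1 N1=alive,1 N2=alive,0 N3=suspect,1

Derivation:
Op 1: gossip N1<->N2 -> N1.N0=(alive,v0) N1.N1=(alive,v0) N1.N2=(alive,v0) N1.N3=(alive,v0) | N2.N0=(alive,v0) N2.N1=(alive,v0) N2.N2=(alive,v0) N2.N3=(alive,v0)
Op 2: gossip N1<->N3 -> N1.N0=(alive,v0) N1.N1=(alive,v0) N1.N2=(alive,v0) N1.N3=(alive,v0) | N3.N0=(alive,v0) N3.N1=(alive,v0) N3.N2=(alive,v0) N3.N3=(alive,v0)
Op 3: N2 marks N0=suspect -> (suspect,v1)
Op 4: N0 marks N3=suspect -> (suspect,v1)
Op 5: gossip N1<->N3 -> N1.N0=(alive,v0) N1.N1=(alive,v0) N1.N2=(alive,v0) N1.N3=(alive,v0) | N3.N0=(alive,v0) N3.N1=(alive,v0) N3.N2=(alive,v0) N3.N3=(alive,v0)
Op 6: N2 marks N1=alive -> (alive,v1)
Op 7: N1 marks N2=alive -> (alive,v1)
Op 8: N1 marks N3=alive -> (alive,v1)
Op 9: gossip N2<->N0 -> N2.N0=(suspect,v1) N2.N1=(alive,v1) N2.N2=(alive,v0) N2.N3=(suspect,v1) | N0.N0=(suspect,v1) N0.N1=(alive,v1) N0.N2=(alive,v0) N0.N3=(suspect,v1)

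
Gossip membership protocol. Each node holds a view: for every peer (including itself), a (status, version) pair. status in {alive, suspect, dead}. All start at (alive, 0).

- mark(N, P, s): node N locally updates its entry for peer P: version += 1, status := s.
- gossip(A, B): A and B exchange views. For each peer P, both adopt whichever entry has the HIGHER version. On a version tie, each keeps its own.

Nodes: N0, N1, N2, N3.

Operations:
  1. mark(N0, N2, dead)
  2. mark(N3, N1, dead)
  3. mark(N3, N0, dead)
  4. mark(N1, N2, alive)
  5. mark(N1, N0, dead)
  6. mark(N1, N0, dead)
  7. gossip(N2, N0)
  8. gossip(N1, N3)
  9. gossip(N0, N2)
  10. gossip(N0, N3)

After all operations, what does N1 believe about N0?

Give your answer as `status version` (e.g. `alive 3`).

Op 1: N0 marks N2=dead -> (dead,v1)
Op 2: N3 marks N1=dead -> (dead,v1)
Op 3: N3 marks N0=dead -> (dead,v1)
Op 4: N1 marks N2=alive -> (alive,v1)
Op 5: N1 marks N0=dead -> (dead,v1)
Op 6: N1 marks N0=dead -> (dead,v2)
Op 7: gossip N2<->N0 -> N2.N0=(alive,v0) N2.N1=(alive,v0) N2.N2=(dead,v1) N2.N3=(alive,v0) | N0.N0=(alive,v0) N0.N1=(alive,v0) N0.N2=(dead,v1) N0.N3=(alive,v0)
Op 8: gossip N1<->N3 -> N1.N0=(dead,v2) N1.N1=(dead,v1) N1.N2=(alive,v1) N1.N3=(alive,v0) | N3.N0=(dead,v2) N3.N1=(dead,v1) N3.N2=(alive,v1) N3.N3=(alive,v0)
Op 9: gossip N0<->N2 -> N0.N0=(alive,v0) N0.N1=(alive,v0) N0.N2=(dead,v1) N0.N3=(alive,v0) | N2.N0=(alive,v0) N2.N1=(alive,v0) N2.N2=(dead,v1) N2.N3=(alive,v0)
Op 10: gossip N0<->N3 -> N0.N0=(dead,v2) N0.N1=(dead,v1) N0.N2=(dead,v1) N0.N3=(alive,v0) | N3.N0=(dead,v2) N3.N1=(dead,v1) N3.N2=(alive,v1) N3.N3=(alive,v0)

Answer: dead 2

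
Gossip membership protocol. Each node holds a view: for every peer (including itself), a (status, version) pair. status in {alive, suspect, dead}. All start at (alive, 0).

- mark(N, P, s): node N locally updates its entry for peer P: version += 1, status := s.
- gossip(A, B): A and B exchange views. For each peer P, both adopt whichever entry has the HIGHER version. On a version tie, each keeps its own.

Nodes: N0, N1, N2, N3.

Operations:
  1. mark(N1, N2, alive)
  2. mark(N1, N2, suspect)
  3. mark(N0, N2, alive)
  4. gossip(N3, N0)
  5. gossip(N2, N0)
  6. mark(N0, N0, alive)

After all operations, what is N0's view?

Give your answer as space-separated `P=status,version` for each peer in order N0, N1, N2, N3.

Answer: N0=alive,1 N1=alive,0 N2=alive,1 N3=alive,0

Derivation:
Op 1: N1 marks N2=alive -> (alive,v1)
Op 2: N1 marks N2=suspect -> (suspect,v2)
Op 3: N0 marks N2=alive -> (alive,v1)
Op 4: gossip N3<->N0 -> N3.N0=(alive,v0) N3.N1=(alive,v0) N3.N2=(alive,v1) N3.N3=(alive,v0) | N0.N0=(alive,v0) N0.N1=(alive,v0) N0.N2=(alive,v1) N0.N3=(alive,v0)
Op 5: gossip N2<->N0 -> N2.N0=(alive,v0) N2.N1=(alive,v0) N2.N2=(alive,v1) N2.N3=(alive,v0) | N0.N0=(alive,v0) N0.N1=(alive,v0) N0.N2=(alive,v1) N0.N3=(alive,v0)
Op 6: N0 marks N0=alive -> (alive,v1)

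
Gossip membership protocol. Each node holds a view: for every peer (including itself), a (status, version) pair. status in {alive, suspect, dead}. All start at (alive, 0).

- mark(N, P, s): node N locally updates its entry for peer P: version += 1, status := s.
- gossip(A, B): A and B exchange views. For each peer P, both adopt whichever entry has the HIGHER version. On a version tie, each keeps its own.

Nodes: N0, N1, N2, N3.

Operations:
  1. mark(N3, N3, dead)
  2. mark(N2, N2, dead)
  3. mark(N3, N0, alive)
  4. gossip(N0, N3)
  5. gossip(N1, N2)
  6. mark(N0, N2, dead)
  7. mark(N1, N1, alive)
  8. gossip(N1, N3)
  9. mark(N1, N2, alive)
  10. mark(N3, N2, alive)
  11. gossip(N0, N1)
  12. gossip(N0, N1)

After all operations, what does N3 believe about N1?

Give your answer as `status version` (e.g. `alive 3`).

Op 1: N3 marks N3=dead -> (dead,v1)
Op 2: N2 marks N2=dead -> (dead,v1)
Op 3: N3 marks N0=alive -> (alive,v1)
Op 4: gossip N0<->N3 -> N0.N0=(alive,v1) N0.N1=(alive,v0) N0.N2=(alive,v0) N0.N3=(dead,v1) | N3.N0=(alive,v1) N3.N1=(alive,v0) N3.N2=(alive,v0) N3.N3=(dead,v1)
Op 5: gossip N1<->N2 -> N1.N0=(alive,v0) N1.N1=(alive,v0) N1.N2=(dead,v1) N1.N3=(alive,v0) | N2.N0=(alive,v0) N2.N1=(alive,v0) N2.N2=(dead,v1) N2.N3=(alive,v0)
Op 6: N0 marks N2=dead -> (dead,v1)
Op 7: N1 marks N1=alive -> (alive,v1)
Op 8: gossip N1<->N3 -> N1.N0=(alive,v1) N1.N1=(alive,v1) N1.N2=(dead,v1) N1.N3=(dead,v1) | N3.N0=(alive,v1) N3.N1=(alive,v1) N3.N2=(dead,v1) N3.N3=(dead,v1)
Op 9: N1 marks N2=alive -> (alive,v2)
Op 10: N3 marks N2=alive -> (alive,v2)
Op 11: gossip N0<->N1 -> N0.N0=(alive,v1) N0.N1=(alive,v1) N0.N2=(alive,v2) N0.N3=(dead,v1) | N1.N0=(alive,v1) N1.N1=(alive,v1) N1.N2=(alive,v2) N1.N3=(dead,v1)
Op 12: gossip N0<->N1 -> N0.N0=(alive,v1) N0.N1=(alive,v1) N0.N2=(alive,v2) N0.N3=(dead,v1) | N1.N0=(alive,v1) N1.N1=(alive,v1) N1.N2=(alive,v2) N1.N3=(dead,v1)

Answer: alive 1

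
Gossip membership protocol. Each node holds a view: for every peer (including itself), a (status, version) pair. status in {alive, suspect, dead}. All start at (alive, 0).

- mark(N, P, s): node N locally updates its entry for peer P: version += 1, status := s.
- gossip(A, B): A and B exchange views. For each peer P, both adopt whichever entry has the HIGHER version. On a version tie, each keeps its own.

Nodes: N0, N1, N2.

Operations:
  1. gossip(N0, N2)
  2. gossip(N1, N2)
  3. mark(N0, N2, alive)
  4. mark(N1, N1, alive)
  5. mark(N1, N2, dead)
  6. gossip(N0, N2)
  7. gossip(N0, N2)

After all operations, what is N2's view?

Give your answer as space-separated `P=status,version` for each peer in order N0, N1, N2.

Op 1: gossip N0<->N2 -> N0.N0=(alive,v0) N0.N1=(alive,v0) N0.N2=(alive,v0) | N2.N0=(alive,v0) N2.N1=(alive,v0) N2.N2=(alive,v0)
Op 2: gossip N1<->N2 -> N1.N0=(alive,v0) N1.N1=(alive,v0) N1.N2=(alive,v0) | N2.N0=(alive,v0) N2.N1=(alive,v0) N2.N2=(alive,v0)
Op 3: N0 marks N2=alive -> (alive,v1)
Op 4: N1 marks N1=alive -> (alive,v1)
Op 5: N1 marks N2=dead -> (dead,v1)
Op 6: gossip N0<->N2 -> N0.N0=(alive,v0) N0.N1=(alive,v0) N0.N2=(alive,v1) | N2.N0=(alive,v0) N2.N1=(alive,v0) N2.N2=(alive,v1)
Op 7: gossip N0<->N2 -> N0.N0=(alive,v0) N0.N1=(alive,v0) N0.N2=(alive,v1) | N2.N0=(alive,v0) N2.N1=(alive,v0) N2.N2=(alive,v1)

Answer: N0=alive,0 N1=alive,0 N2=alive,1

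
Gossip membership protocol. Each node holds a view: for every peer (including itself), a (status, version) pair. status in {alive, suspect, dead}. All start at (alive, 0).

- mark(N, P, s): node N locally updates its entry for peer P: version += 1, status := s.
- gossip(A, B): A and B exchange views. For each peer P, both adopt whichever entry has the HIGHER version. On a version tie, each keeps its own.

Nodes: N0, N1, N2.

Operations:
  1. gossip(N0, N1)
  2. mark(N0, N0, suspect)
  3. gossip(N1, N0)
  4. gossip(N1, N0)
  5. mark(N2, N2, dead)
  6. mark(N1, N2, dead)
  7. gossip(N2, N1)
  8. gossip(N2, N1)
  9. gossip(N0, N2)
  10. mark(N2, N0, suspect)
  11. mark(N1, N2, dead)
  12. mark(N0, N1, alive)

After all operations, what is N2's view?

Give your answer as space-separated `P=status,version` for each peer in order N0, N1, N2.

Answer: N0=suspect,2 N1=alive,0 N2=dead,1

Derivation:
Op 1: gossip N0<->N1 -> N0.N0=(alive,v0) N0.N1=(alive,v0) N0.N2=(alive,v0) | N1.N0=(alive,v0) N1.N1=(alive,v0) N1.N2=(alive,v0)
Op 2: N0 marks N0=suspect -> (suspect,v1)
Op 3: gossip N1<->N0 -> N1.N0=(suspect,v1) N1.N1=(alive,v0) N1.N2=(alive,v0) | N0.N0=(suspect,v1) N0.N1=(alive,v0) N0.N2=(alive,v0)
Op 4: gossip N1<->N0 -> N1.N0=(suspect,v1) N1.N1=(alive,v0) N1.N2=(alive,v0) | N0.N0=(suspect,v1) N0.N1=(alive,v0) N0.N2=(alive,v0)
Op 5: N2 marks N2=dead -> (dead,v1)
Op 6: N1 marks N2=dead -> (dead,v1)
Op 7: gossip N2<->N1 -> N2.N0=(suspect,v1) N2.N1=(alive,v0) N2.N2=(dead,v1) | N1.N0=(suspect,v1) N1.N1=(alive,v0) N1.N2=(dead,v1)
Op 8: gossip N2<->N1 -> N2.N0=(suspect,v1) N2.N1=(alive,v0) N2.N2=(dead,v1) | N1.N0=(suspect,v1) N1.N1=(alive,v0) N1.N2=(dead,v1)
Op 9: gossip N0<->N2 -> N0.N0=(suspect,v1) N0.N1=(alive,v0) N0.N2=(dead,v1) | N2.N0=(suspect,v1) N2.N1=(alive,v0) N2.N2=(dead,v1)
Op 10: N2 marks N0=suspect -> (suspect,v2)
Op 11: N1 marks N2=dead -> (dead,v2)
Op 12: N0 marks N1=alive -> (alive,v1)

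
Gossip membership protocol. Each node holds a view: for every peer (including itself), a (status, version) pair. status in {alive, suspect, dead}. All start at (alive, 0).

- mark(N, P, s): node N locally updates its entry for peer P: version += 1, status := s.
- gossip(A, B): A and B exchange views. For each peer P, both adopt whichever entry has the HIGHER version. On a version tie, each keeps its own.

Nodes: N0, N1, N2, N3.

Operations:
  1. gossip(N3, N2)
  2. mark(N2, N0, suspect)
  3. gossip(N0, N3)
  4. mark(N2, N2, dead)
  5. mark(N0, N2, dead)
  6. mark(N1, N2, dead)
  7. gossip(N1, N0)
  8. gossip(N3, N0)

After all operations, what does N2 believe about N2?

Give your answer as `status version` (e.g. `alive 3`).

Answer: dead 1

Derivation:
Op 1: gossip N3<->N2 -> N3.N0=(alive,v0) N3.N1=(alive,v0) N3.N2=(alive,v0) N3.N3=(alive,v0) | N2.N0=(alive,v0) N2.N1=(alive,v0) N2.N2=(alive,v0) N2.N3=(alive,v0)
Op 2: N2 marks N0=suspect -> (suspect,v1)
Op 3: gossip N0<->N3 -> N0.N0=(alive,v0) N0.N1=(alive,v0) N0.N2=(alive,v0) N0.N3=(alive,v0) | N3.N0=(alive,v0) N3.N1=(alive,v0) N3.N2=(alive,v0) N3.N3=(alive,v0)
Op 4: N2 marks N2=dead -> (dead,v1)
Op 5: N0 marks N2=dead -> (dead,v1)
Op 6: N1 marks N2=dead -> (dead,v1)
Op 7: gossip N1<->N0 -> N1.N0=(alive,v0) N1.N1=(alive,v0) N1.N2=(dead,v1) N1.N3=(alive,v0) | N0.N0=(alive,v0) N0.N1=(alive,v0) N0.N2=(dead,v1) N0.N3=(alive,v0)
Op 8: gossip N3<->N0 -> N3.N0=(alive,v0) N3.N1=(alive,v0) N3.N2=(dead,v1) N3.N3=(alive,v0) | N0.N0=(alive,v0) N0.N1=(alive,v0) N0.N2=(dead,v1) N0.N3=(alive,v0)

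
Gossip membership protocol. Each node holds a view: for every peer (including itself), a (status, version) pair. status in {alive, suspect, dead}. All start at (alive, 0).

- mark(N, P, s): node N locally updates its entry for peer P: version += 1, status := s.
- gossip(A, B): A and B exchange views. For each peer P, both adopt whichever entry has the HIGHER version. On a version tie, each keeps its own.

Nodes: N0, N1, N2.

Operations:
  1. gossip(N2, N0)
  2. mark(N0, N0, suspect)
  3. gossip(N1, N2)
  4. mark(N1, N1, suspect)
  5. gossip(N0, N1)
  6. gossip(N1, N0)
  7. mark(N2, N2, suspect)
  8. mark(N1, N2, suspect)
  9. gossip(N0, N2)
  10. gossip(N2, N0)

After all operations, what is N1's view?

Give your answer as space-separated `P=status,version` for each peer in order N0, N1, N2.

Answer: N0=suspect,1 N1=suspect,1 N2=suspect,1

Derivation:
Op 1: gossip N2<->N0 -> N2.N0=(alive,v0) N2.N1=(alive,v0) N2.N2=(alive,v0) | N0.N0=(alive,v0) N0.N1=(alive,v0) N0.N2=(alive,v0)
Op 2: N0 marks N0=suspect -> (suspect,v1)
Op 3: gossip N1<->N2 -> N1.N0=(alive,v0) N1.N1=(alive,v0) N1.N2=(alive,v0) | N2.N0=(alive,v0) N2.N1=(alive,v0) N2.N2=(alive,v0)
Op 4: N1 marks N1=suspect -> (suspect,v1)
Op 5: gossip N0<->N1 -> N0.N0=(suspect,v1) N0.N1=(suspect,v1) N0.N2=(alive,v0) | N1.N0=(suspect,v1) N1.N1=(suspect,v1) N1.N2=(alive,v0)
Op 6: gossip N1<->N0 -> N1.N0=(suspect,v1) N1.N1=(suspect,v1) N1.N2=(alive,v0) | N0.N0=(suspect,v1) N0.N1=(suspect,v1) N0.N2=(alive,v0)
Op 7: N2 marks N2=suspect -> (suspect,v1)
Op 8: N1 marks N2=suspect -> (suspect,v1)
Op 9: gossip N0<->N2 -> N0.N0=(suspect,v1) N0.N1=(suspect,v1) N0.N2=(suspect,v1) | N2.N0=(suspect,v1) N2.N1=(suspect,v1) N2.N2=(suspect,v1)
Op 10: gossip N2<->N0 -> N2.N0=(suspect,v1) N2.N1=(suspect,v1) N2.N2=(suspect,v1) | N0.N0=(suspect,v1) N0.N1=(suspect,v1) N0.N2=(suspect,v1)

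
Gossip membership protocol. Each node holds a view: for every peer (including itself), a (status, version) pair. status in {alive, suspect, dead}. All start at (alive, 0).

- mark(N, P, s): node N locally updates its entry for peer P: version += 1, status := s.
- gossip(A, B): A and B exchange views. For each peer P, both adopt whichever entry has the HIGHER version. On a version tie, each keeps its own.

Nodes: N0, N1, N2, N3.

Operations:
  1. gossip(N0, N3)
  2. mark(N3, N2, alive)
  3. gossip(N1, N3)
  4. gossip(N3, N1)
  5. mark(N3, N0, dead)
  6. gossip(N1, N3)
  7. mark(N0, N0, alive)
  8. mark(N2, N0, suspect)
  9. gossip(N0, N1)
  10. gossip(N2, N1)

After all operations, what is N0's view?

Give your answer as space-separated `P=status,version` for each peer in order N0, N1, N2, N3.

Answer: N0=alive,1 N1=alive,0 N2=alive,1 N3=alive,0

Derivation:
Op 1: gossip N0<->N3 -> N0.N0=(alive,v0) N0.N1=(alive,v0) N0.N2=(alive,v0) N0.N3=(alive,v0) | N3.N0=(alive,v0) N3.N1=(alive,v0) N3.N2=(alive,v0) N3.N3=(alive,v0)
Op 2: N3 marks N2=alive -> (alive,v1)
Op 3: gossip N1<->N3 -> N1.N0=(alive,v0) N1.N1=(alive,v0) N1.N2=(alive,v1) N1.N3=(alive,v0) | N3.N0=(alive,v0) N3.N1=(alive,v0) N3.N2=(alive,v1) N3.N3=(alive,v0)
Op 4: gossip N3<->N1 -> N3.N0=(alive,v0) N3.N1=(alive,v0) N3.N2=(alive,v1) N3.N3=(alive,v0) | N1.N0=(alive,v0) N1.N1=(alive,v0) N1.N2=(alive,v1) N1.N3=(alive,v0)
Op 5: N3 marks N0=dead -> (dead,v1)
Op 6: gossip N1<->N3 -> N1.N0=(dead,v1) N1.N1=(alive,v0) N1.N2=(alive,v1) N1.N3=(alive,v0) | N3.N0=(dead,v1) N3.N1=(alive,v0) N3.N2=(alive,v1) N3.N3=(alive,v0)
Op 7: N0 marks N0=alive -> (alive,v1)
Op 8: N2 marks N0=suspect -> (suspect,v1)
Op 9: gossip N0<->N1 -> N0.N0=(alive,v1) N0.N1=(alive,v0) N0.N2=(alive,v1) N0.N3=(alive,v0) | N1.N0=(dead,v1) N1.N1=(alive,v0) N1.N2=(alive,v1) N1.N3=(alive,v0)
Op 10: gossip N2<->N1 -> N2.N0=(suspect,v1) N2.N1=(alive,v0) N2.N2=(alive,v1) N2.N3=(alive,v0) | N1.N0=(dead,v1) N1.N1=(alive,v0) N1.N2=(alive,v1) N1.N3=(alive,v0)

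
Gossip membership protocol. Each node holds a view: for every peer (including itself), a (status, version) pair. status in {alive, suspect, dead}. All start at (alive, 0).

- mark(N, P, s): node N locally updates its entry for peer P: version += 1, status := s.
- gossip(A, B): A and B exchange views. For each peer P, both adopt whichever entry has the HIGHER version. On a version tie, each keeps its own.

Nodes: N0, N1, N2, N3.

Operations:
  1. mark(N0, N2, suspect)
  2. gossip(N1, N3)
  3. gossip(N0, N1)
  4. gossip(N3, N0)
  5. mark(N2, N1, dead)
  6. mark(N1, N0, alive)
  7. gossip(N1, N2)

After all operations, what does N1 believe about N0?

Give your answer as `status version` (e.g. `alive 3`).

Op 1: N0 marks N2=suspect -> (suspect,v1)
Op 2: gossip N1<->N3 -> N1.N0=(alive,v0) N1.N1=(alive,v0) N1.N2=(alive,v0) N1.N3=(alive,v0) | N3.N0=(alive,v0) N3.N1=(alive,v0) N3.N2=(alive,v0) N3.N3=(alive,v0)
Op 3: gossip N0<->N1 -> N0.N0=(alive,v0) N0.N1=(alive,v0) N0.N2=(suspect,v1) N0.N3=(alive,v0) | N1.N0=(alive,v0) N1.N1=(alive,v0) N1.N2=(suspect,v1) N1.N3=(alive,v0)
Op 4: gossip N3<->N0 -> N3.N0=(alive,v0) N3.N1=(alive,v0) N3.N2=(suspect,v1) N3.N3=(alive,v0) | N0.N0=(alive,v0) N0.N1=(alive,v0) N0.N2=(suspect,v1) N0.N3=(alive,v0)
Op 5: N2 marks N1=dead -> (dead,v1)
Op 6: N1 marks N0=alive -> (alive,v1)
Op 7: gossip N1<->N2 -> N1.N0=(alive,v1) N1.N1=(dead,v1) N1.N2=(suspect,v1) N1.N3=(alive,v0) | N2.N0=(alive,v1) N2.N1=(dead,v1) N2.N2=(suspect,v1) N2.N3=(alive,v0)

Answer: alive 1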